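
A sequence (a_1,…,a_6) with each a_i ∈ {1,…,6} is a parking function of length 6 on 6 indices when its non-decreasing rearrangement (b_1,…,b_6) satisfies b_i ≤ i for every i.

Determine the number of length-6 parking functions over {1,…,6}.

|PF| = (6+1−6)·(6+1)^{6−1} = 1 · 16807 = 16807 [KW]
Example (4,2,1,3,5,5) → sorted (1,2,3,4,5,5): b_i ≤ i ∀i, a PF.

16807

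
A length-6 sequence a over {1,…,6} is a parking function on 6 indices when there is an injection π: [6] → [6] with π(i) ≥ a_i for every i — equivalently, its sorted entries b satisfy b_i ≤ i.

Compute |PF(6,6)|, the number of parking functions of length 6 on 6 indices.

16807

|PF| = (7−6)·7^(6−1) = 1·16807 = 16807 [KW]
E.g. (6,2,4,1,3,4) → sorted (1,2,3,4,4,6): b_i ≤ i ∀i, a PF.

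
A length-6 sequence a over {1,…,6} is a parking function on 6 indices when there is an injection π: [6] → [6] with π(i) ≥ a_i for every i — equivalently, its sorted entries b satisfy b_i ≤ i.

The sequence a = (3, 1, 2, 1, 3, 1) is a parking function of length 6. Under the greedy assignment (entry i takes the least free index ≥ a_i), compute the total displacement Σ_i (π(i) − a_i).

Σπ = 6·7/2 = 21 (π permutes [6]); Σa = 3+1+2+1+3+1 = 11; disp = 21−11 = 10.

10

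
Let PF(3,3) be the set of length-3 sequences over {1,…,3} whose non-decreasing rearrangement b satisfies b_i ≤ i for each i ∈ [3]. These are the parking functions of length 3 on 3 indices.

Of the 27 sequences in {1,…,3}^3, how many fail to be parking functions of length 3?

11

#PF = (4−3)·4^(3−1) = 1·16 = 16 (Pollak)
E.g. (2,3,3) → sorted (2,3,3): b_1=2>1, not a PF.
So 27 − 16 = 11 fail.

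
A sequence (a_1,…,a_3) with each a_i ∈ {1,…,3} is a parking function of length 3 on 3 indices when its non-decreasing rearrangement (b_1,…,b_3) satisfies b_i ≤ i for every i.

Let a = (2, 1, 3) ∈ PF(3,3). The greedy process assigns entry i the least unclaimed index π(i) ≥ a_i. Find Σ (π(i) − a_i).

0

Σπ = 6 ({1..3} each once); Σa = 2+1+3 = 6; disp = 6−6 = 0.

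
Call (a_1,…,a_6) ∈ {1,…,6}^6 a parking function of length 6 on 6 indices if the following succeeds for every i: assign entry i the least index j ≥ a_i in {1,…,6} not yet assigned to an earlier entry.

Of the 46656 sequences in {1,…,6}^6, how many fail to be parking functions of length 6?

29849

|PF(6,6)| = (6+1−6)·(6+1)^{6−1} = 1×16807 = 16807 [KW]
Example (6,1,5,5,5,6) → sorted (1,5,5,5,6,6): b_2=5>2, not a PF.
So 46656 − 16807 = 29849 fail.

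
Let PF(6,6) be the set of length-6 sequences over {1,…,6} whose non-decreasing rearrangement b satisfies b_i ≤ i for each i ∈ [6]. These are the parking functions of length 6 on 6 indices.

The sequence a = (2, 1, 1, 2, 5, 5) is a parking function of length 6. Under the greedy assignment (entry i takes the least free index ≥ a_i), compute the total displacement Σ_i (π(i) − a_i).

Σπ = 6·7/2 = 21 (π permutes [6]); Σa = 2+1+1+2+5+5 = 16; disp = 21−16 = 5.

5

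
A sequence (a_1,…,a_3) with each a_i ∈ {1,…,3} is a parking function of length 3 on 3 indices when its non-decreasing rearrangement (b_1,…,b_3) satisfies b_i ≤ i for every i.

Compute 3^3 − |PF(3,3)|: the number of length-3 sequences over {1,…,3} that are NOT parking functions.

11

#PF = (3−3+1)·(3+1)^(3−1) = 1·16 = 16 [KW]
One tuple (2,3,3) → sorted (2,3,3): b_1=2>1, not a PF.
Total 27; non-PF = 27−16 = 11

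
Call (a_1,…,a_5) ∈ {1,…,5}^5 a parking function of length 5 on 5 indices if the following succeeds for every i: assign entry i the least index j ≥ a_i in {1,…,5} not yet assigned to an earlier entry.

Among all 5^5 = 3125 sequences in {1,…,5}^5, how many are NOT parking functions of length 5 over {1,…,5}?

1829

#PF = 1·6^4 = 1 · 1296 = 1296 (Pollak)
E.g. (3,4,3,5,5) → sorted (3,3,4,5,5): b_1=3>1, not a PF.
5^5 − 1296 = 3125 − 1296 = 1829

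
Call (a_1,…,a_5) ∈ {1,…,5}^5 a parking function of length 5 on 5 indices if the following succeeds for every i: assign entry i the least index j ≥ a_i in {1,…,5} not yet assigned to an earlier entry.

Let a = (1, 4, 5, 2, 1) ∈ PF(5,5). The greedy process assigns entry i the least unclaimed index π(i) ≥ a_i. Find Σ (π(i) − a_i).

Σπ(i) = 1+…+5 = 15; Σa = 1+4+5+2+1 = 13; disp = 15−13 = 2.

2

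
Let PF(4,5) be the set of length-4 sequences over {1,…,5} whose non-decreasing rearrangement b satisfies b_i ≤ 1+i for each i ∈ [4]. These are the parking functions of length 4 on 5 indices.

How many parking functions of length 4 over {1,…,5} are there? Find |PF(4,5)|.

432

|PF(4,5)| = (6−4)·6^(4−1) = 2×216 = 432
One tuple (1,2,1,5) → sorted (1,1,2,5): b_i ≤ 1+i ∀i, a PF.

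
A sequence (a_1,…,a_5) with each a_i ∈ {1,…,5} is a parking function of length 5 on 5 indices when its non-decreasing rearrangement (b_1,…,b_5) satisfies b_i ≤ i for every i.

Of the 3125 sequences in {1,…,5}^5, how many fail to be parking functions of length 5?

1829

#PF = (5+1−5)·(5+1)^{5−1} = 1 · 1296 = 1296 [KW]
Example (5,5,4,2,5) → sorted (2,4,5,5,5): b_1=2>1, not a PF.
5^5 − 1296 = 3125 − 1296 = 1829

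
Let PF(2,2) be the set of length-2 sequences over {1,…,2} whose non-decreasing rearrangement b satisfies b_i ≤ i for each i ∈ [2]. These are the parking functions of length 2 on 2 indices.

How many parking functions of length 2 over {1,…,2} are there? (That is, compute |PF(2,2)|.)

3

Count = (2+1−2)·(2+1)^{2−1} = 1×3 = 3
Example (1,2) → sorted (1,2): b_i ≤ i ∀i, a PF.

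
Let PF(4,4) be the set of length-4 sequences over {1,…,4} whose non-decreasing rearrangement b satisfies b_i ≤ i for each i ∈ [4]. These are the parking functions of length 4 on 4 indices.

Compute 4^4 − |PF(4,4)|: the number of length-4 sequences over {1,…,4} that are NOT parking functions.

|PF| = (4−4+1)·(4+1)^(4−1) = 1×125 = 125 (Konheim–Weiss)
Example (2,3,2,4) → sorted (2,2,3,4): b_1=2>1, not a PF.
4^4 − 125 = 256 − 125 = 131

131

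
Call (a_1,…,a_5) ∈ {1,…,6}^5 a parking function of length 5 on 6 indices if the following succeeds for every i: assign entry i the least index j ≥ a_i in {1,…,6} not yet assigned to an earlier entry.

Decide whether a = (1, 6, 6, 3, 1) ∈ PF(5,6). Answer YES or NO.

Order a: b = (1, 1, 3, 6, 6).
  b_1=1 ≤ 2
  b_2=1 ≤ 3
  b_3=3 ≤ 4
  b_4=6 > 5
  fails at i=4 ⇒ NO

NO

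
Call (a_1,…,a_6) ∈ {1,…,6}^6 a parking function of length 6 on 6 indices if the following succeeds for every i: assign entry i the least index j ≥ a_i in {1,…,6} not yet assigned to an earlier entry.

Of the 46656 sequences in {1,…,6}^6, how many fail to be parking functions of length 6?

Count = (7−6)·7^(6−1) = 1·16807 = 16807 [KW]
One tuple (6,6,2,4,5,2) → sorted (2,2,4,5,6,6): b_1=2>1, not a PF.
6^6 − 16807 = 46656 − 16807 = 29849

29849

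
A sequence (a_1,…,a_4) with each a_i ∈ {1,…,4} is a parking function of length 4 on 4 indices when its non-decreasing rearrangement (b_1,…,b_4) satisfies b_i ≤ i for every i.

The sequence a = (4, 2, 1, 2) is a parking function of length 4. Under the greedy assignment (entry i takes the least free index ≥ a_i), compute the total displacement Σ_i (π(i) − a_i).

1

Σπ = 10 ({1..4} each once); Σa = 4+2+1+2 = 9; disp = 10−9 = 1.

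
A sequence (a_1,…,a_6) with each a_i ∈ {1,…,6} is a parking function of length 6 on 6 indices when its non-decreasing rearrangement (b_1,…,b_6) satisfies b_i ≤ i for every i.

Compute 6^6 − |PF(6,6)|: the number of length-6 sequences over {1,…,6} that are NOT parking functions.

|PF| = 1·7^5 = 1·16807 = 16807 [KW]
One tuple (2,4,5,5,5,6) → sorted (2,4,5,5,5,6): b_1=2>1, not a PF.
So 46656 − 16807 = 29849 fail.

29849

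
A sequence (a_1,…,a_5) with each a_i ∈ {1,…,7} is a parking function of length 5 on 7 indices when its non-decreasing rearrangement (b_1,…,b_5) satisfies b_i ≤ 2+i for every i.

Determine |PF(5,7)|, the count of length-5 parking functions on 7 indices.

12288

|PF(5,7)| = 3·8^4 = 3 · 4096 = 12288 [KW]
Example (1,1,5,5,1) → sorted (1,1,1,5,5): b_i ≤ 2+i ∀i, a PF.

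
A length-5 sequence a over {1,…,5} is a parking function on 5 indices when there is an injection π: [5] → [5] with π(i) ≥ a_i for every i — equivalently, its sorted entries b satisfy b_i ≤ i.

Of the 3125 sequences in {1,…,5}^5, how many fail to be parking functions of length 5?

|PF| = (6−5)·6^(5−1) = 1 · 1296 = 1296 (Pollak)
E.g. (5,3,5,4,3) → sorted (3,3,4,5,5): b_1=3>1, not a PF.
Total 3125; non-PF = 3125−1296 = 1829

1829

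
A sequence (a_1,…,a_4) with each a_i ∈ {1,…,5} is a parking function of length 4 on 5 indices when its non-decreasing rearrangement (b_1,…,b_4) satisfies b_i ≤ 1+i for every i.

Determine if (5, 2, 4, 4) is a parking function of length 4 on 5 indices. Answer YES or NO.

Rearranged: b = (2, 4, 4, 5).
  b_1=2 ≤ 2
  b_2=4 > 3
  fails at i=2 ⇒ NO

NO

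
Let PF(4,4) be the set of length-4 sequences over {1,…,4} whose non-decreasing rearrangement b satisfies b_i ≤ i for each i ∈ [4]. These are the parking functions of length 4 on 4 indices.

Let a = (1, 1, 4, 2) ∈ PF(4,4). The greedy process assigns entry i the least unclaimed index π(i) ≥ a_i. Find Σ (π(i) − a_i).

Σπ(i) = 1+…+4 = 10; Σa = 1+1+4+2 = 8; disp = 10−8 = 2.

2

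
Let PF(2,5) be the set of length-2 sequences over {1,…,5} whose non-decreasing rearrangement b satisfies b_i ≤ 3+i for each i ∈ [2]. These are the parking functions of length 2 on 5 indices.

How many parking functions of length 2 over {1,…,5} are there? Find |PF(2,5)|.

24

#PF = 4·6^1 = 4×6 = 24 [KW]
One tuple (2,5) → sorted (2,5): b_i ≤ 3+i ∀i, a PF.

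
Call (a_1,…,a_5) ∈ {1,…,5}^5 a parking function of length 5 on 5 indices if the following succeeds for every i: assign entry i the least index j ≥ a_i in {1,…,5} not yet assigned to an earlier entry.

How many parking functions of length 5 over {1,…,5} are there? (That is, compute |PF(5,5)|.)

|PF| = (6−5)·6^(5−1) = 1·1296 = 1296
Example (3,2,1,1,4) → sorted (1,1,2,3,4): b_i ≤ i ∀i, a PF.

1296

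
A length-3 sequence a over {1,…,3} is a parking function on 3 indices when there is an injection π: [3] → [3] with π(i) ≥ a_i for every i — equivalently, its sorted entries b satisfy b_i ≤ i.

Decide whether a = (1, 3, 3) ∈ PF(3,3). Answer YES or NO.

NO

Order a: b = (1, 3, 3).
  b_1=1 ≤ 1
  b_2=3 > 2
  fails at i=2 ⇒ NO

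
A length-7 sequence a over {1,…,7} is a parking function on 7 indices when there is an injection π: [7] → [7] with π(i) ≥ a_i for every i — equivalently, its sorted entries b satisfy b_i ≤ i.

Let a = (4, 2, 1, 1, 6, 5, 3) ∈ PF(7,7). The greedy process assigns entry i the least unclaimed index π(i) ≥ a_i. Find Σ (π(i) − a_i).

6

Σπ(i) = 1+…+7 = 28; Σa = 4+2+1+1+6+5+3 = 22; disp = 28−22 = 6.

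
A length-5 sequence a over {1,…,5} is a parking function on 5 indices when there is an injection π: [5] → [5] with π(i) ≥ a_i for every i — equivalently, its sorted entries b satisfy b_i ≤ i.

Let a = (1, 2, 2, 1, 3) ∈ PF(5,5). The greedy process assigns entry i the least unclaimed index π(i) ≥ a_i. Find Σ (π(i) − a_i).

Σπ = 15 ({1..5} each once); Σa = 1+2+2+1+3 = 9; disp = 15−9 = 6.

6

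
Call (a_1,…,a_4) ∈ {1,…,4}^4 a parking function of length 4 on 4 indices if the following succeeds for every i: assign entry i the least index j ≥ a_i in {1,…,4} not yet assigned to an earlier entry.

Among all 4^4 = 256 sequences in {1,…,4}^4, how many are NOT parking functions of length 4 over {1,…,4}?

131

#PF = 1·5^3 = 1·125 = 125 (Konheim–Weiss)
E.g. (4,4,3,2) → sorted (2,3,4,4): b_1=2>1, not a PF.
4^4 − 125 = 256 − 125 = 131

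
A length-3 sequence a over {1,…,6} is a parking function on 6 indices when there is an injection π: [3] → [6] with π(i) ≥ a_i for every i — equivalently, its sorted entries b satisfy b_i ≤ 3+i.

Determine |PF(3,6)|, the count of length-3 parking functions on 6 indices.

|PF| = (7−3)·7^(3−1) = 4 · 49 = 196 (Pollak)
One tuple (1,3,3) → sorted (1,3,3): b_i ≤ 3+i ∀i, a PF.

196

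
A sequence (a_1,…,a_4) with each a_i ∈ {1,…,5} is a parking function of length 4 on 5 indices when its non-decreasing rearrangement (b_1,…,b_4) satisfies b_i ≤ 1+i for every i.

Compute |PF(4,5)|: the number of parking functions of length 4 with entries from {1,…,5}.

432

#PF = (5−4+1)·(5+1)^(4−1) = 2 · 216 = 432 [KW]
Check (3,3,5,1) → sorted (1,3,3,5): b_i ≤ 1+i ∀i, a PF.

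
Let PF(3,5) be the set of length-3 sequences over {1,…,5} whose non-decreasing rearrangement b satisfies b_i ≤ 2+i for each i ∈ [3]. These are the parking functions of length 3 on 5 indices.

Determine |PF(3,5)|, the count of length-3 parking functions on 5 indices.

|PF| = 3·6^2 = 3 · 36 = 108
Example (1,2,5) → sorted (1,2,5): b_i ≤ 2+i ∀i, a PF.

108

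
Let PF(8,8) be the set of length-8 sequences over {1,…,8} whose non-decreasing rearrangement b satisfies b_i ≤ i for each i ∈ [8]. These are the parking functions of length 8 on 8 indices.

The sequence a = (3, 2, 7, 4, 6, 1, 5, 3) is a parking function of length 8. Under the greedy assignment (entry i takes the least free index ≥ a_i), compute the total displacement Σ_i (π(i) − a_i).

5

Σπ(i) = 1+…+8 = 36; Σa = 3+2+7+4+6+1+5+3 = 31; disp = 36−31 = 5.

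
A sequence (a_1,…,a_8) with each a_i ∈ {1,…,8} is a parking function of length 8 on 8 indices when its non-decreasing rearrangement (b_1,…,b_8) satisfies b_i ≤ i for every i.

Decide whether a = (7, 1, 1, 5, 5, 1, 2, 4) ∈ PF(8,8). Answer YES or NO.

YES

Sorted: b = (1, 1, 1, 2, 4, 5, 5, 7).
  b_1=1 ≤ 1
  b_2=1 ≤ 2
  b_3=1 ≤ 3
  b_4=2 ≤ 4
  b_5=4 ≤ 5
  b_6=5 ≤ 6
  b_7=5 ≤ 7
  b_8=7 ≤ 8
All bounds hold ⇒ YES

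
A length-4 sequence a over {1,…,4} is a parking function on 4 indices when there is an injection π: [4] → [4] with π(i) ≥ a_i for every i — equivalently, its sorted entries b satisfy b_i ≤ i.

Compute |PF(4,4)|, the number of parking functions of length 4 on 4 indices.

125

#PF = (4−4+1)·(4+1)^(4−1) = 1×125 = 125 (Pollak)
Check (3,1,2,1) → sorted (1,1,2,3): b_i ≤ i ∀i, a PF.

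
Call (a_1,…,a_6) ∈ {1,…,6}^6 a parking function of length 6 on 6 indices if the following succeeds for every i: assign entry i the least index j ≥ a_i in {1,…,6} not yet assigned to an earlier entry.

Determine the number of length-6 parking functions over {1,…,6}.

|PF(6,6)| = (7−6)·7^(6−1) = 1·16807 = 16807 (Pollak)
E.g. (2,1,2,5,1,4) → sorted (1,1,2,2,4,5): b_i ≤ i ∀i, a PF.

16807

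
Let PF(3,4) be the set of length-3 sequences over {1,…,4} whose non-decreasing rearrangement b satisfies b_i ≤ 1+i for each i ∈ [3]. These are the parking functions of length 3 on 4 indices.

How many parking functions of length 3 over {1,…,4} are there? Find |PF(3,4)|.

50

|PF(3,4)| = (4+1−3)·(4+1)^{3−1} = 2·25 = 50 (Konheim–Weiss)
Example (1,1,3) → sorted (1,1,3): b_i ≤ 1+i ∀i, a PF.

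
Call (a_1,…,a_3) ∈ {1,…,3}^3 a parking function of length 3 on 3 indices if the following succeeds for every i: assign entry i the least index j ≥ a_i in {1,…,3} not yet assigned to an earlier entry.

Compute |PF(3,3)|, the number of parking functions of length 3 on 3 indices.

|PF| = 1·4^2 = 1×16 = 16 (Pollak)
E.g. (2,1,3) → sorted (1,2,3): b_i ≤ i ∀i, a PF.

16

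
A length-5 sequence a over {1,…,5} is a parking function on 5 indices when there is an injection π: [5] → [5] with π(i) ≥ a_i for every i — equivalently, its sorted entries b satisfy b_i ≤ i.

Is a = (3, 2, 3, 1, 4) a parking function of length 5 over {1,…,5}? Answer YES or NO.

YES

Rearranged: b = (1, 2, 3, 3, 4).
  b_1=1 ≤ 1
  b_2=2 ≤ 2
  b_3=3 ≤ 3
  b_4=3 ≤ 4
  b_5=4 ≤ 5
All bounds hold ⇒ YES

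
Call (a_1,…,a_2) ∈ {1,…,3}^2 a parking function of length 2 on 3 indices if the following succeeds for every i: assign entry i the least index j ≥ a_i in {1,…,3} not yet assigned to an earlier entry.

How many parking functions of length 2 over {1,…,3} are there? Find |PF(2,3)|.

8

Count = (4−2)·4^(2−1) = 2·4 = 8
Check (1,3) → sorted (1,3): b_i ≤ 1+i ∀i, a PF.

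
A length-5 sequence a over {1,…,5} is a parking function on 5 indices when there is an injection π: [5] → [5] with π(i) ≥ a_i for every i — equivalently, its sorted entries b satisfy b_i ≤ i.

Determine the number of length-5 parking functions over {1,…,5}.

#PF = (5+1−5)·(5+1)^{5−1} = 1×1296 = 1296 (Konheim–Weiss)
Check (1,4,5,2,1) → sorted (1,1,2,4,5): b_i ≤ i ∀i, a PF.

1296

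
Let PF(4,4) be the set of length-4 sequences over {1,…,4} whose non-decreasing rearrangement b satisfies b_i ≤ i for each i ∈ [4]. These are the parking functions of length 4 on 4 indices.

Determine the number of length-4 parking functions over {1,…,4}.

125

|PF| = (5−4)·5^(4−1) = 1·125 = 125 [KW]
Example (1,1,4,3) → sorted (1,1,3,4): b_i ≤ i ∀i, a PF.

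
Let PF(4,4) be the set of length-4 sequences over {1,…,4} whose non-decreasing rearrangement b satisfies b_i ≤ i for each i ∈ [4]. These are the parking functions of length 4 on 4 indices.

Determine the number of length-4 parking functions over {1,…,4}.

|PF(4,4)| = (4−4+1)·(4+1)^(4−1) = 1 · 125 = 125
E.g. (2,1,2,1) → sorted (1,1,2,2): b_i ≤ i ∀i, a PF.

125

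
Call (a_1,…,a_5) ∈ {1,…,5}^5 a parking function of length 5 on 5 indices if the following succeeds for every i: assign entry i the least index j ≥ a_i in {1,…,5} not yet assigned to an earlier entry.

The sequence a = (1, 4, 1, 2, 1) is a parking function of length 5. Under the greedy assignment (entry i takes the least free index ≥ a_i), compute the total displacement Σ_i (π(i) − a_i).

6

Σπ = 15 ({1..5} each once); Σa = 1+4+1+2+1 = 9; disp = 15−9 = 6.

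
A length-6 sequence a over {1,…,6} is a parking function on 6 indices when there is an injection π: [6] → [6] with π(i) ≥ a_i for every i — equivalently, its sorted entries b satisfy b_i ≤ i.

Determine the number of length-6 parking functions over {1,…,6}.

16807

|PF| = (7−6)·7^(6−1) = 1×16807 = 16807 [KW]
E.g. (1,5,6,2,4,1) → sorted (1,1,2,4,5,6): b_i ≤ i ∀i, a PF.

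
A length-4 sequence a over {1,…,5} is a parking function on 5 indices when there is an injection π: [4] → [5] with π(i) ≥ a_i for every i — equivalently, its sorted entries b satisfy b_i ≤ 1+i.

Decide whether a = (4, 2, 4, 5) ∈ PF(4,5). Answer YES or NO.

NO

Sorted: b = (2, 4, 4, 5).
  b_1=2 ≤ 2
  b_2=4 > 3
  fails at i=2 ⇒ NO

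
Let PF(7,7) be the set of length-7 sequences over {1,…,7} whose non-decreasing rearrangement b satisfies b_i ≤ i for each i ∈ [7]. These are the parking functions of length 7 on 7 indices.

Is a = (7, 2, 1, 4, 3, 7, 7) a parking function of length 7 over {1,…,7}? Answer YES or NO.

Sorted: b = (1, 2, 3, 4, 7, 7, 7).
  b_1=1 ≤ 1
  b_2=2 ≤ 2
  b_3=3 ≤ 3
  b_4=4 ≤ 4
  b_5=7 > 5
  fails at i=5 ⇒ NO

NO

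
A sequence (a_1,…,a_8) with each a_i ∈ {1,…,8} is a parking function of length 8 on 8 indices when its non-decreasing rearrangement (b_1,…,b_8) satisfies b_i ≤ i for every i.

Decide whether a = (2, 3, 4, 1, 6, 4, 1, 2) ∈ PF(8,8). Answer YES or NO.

Rearranged: b = (1, 1, 2, 2, 3, 4, 4, 6).
  b_1=1 ≤ 1
  b_2=1 ≤ 2
  b_3=2 ≤ 3
  b_4=2 ≤ 4
  b_5=3 ≤ 5
  b_6=4 ≤ 6
  b_7=4 ≤ 7
  b_8=6 ≤ 8
All bounds hold ⇒ YES

YES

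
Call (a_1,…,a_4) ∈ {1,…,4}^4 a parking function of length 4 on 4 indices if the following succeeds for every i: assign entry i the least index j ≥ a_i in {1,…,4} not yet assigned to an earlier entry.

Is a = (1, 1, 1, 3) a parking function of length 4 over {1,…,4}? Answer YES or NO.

YES

Order a: b = (1, 1, 1, 3).
  b_1=1 ≤ 1
  b_2=1 ≤ 2
  b_3=1 ≤ 3
  b_4=3 ≤ 4
All bounds hold ⇒ YES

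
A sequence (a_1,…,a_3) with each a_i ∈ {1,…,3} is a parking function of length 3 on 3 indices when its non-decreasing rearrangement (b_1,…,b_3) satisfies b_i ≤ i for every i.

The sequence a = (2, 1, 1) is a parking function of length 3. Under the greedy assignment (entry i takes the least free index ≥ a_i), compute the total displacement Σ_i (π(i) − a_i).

2

Σπ(i) = 1+…+3 = 6; Σa = 2+1+1 = 4; disp = 6−4 = 2.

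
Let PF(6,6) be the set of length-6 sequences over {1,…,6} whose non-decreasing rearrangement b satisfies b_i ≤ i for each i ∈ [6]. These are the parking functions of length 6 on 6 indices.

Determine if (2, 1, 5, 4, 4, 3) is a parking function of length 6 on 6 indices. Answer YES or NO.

YES

Order a: b = (1, 2, 3, 4, 4, 5).
  b_1=1 ≤ 1
  b_2=2 ≤ 2
  b_3=3 ≤ 3
  b_4=4 ≤ 4
  b_5=4 ≤ 5
  b_6=5 ≤ 6
All bounds hold ⇒ YES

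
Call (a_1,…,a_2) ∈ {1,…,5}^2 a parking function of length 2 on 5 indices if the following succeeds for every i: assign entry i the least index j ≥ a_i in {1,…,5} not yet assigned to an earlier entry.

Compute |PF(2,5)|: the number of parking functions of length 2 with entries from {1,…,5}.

#PF = (5+1−2)·(5+1)^{2−1} = 4·6 = 24 (Konheim–Weiss)
One tuple (2,1) → sorted (1,2): b_i ≤ 3+i ∀i, a PF.

24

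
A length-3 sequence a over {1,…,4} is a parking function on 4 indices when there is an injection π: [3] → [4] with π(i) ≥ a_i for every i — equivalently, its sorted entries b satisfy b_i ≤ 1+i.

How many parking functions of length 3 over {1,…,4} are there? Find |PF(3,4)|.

|PF| = (4+1−3)·(4+1)^{3−1} = 2×25 = 50 (Pollak)
Check (3,2,3) → sorted (2,3,3): b_i ≤ 1+i ∀i, a PF.

50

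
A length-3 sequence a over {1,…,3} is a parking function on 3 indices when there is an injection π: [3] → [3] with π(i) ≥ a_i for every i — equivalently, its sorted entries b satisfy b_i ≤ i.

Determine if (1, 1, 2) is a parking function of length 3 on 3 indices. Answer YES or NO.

Order a: b = (1, 1, 2).
  b_1=1 ≤ 1
  b_2=1 ≤ 2
  b_3=2 ≤ 3
All bounds hold ⇒ YES

YES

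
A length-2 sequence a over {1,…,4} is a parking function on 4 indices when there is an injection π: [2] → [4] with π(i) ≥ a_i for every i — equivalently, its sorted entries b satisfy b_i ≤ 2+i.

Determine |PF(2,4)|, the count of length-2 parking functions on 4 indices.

15

Count = 3·5^1 = 3×5 = 15 (Pollak)
One tuple (4,2) → sorted (2,4): b_i ≤ 2+i ∀i, a PF.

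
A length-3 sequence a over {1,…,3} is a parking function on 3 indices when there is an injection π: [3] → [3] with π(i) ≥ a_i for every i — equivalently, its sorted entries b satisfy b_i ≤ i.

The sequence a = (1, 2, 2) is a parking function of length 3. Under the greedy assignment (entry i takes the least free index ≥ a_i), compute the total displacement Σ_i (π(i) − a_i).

Σπ = 6 ({1..3} each once); Σa = 1+2+2 = 5; disp = 6−5 = 1.

1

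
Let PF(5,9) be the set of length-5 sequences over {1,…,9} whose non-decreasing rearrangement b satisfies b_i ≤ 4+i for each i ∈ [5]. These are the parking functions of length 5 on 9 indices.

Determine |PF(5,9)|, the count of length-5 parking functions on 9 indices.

50000

Count = 5·10^4 = 5·10000 = 50000 (Konheim–Weiss)
One tuple (7,2,7,2,6) → sorted (2,2,6,7,7): b_i ≤ 4+i ∀i, a PF.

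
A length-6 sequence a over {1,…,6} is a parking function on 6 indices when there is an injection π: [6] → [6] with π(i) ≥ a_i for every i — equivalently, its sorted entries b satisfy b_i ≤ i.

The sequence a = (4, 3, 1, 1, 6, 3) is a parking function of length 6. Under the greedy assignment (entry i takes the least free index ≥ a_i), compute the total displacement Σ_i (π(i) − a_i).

3

Σπ = 21 ({1..6} each once); Σa = 4+3+1+1+6+3 = 18; disp = 21−18 = 3.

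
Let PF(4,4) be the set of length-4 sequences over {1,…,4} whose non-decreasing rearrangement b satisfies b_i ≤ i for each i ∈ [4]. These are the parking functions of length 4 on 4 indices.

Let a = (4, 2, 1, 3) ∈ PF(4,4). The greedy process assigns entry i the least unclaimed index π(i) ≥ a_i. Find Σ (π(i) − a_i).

Σπ(i) = 1+…+4 = 10; Σa = 4+2+1+3 = 10; disp = 10−10 = 0.

0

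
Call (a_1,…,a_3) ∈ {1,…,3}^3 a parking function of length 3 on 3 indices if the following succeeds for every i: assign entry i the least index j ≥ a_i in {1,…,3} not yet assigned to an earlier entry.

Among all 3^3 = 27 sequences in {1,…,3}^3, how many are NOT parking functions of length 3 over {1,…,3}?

11

Count = (3−3+1)·(3+1)^(3−1) = 1 · 16 = 16 (Pollak)
Check (3,1,3) → sorted (1,3,3): b_2=3>2, not a PF.
So 27 − 16 = 11 fail.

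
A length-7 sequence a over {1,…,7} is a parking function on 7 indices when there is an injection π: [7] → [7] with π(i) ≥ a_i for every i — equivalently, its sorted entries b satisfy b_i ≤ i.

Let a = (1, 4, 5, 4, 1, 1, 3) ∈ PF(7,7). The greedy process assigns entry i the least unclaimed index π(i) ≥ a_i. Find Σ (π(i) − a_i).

9

Σπ = 7·8/2 = 28 (π permutes [7]); Σa = 1+4+5+4+1+1+3 = 19; disp = 28−19 = 9.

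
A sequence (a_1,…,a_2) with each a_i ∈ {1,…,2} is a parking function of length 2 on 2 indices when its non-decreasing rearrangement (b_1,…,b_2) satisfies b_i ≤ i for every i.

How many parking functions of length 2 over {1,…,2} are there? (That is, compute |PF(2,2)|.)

3

|PF(2,2)| = (2−2+1)·(2+1)^(2−1) = 1·3 = 3 [KW]
Example (1,1) → sorted (1,1): b_i ≤ i ∀i, a PF.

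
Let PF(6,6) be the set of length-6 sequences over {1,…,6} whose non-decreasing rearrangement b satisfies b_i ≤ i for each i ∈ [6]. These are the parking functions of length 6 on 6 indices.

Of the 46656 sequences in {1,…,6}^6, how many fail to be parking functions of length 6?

Count = (7−6)·7^(6−1) = 1×16807 = 16807 (Konheim–Weiss)
One tuple (5,6,5,6,1,4) → sorted (1,4,5,5,6,6): b_2=4>2, not a PF.
Total 46656; non-PF = 46656−16807 = 29849

29849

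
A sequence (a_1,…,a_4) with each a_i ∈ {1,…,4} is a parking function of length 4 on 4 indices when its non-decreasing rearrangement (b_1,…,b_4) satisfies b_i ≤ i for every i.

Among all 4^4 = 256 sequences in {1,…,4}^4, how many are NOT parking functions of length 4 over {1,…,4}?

|PF(4,4)| = 1·5^3 = 1 · 125 = 125 (Konheim–Weiss)
One tuple (4,3,4,4) → sorted (3,4,4,4): b_1=3>1, not a PF.
Total 256; non-PF = 256−125 = 131

131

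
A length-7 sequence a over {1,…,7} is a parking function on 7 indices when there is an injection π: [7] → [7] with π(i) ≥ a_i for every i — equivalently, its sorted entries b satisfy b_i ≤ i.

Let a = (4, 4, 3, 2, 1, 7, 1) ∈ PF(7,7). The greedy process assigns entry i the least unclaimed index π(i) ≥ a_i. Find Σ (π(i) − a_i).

Σπ = 7·8/2 = 28 (π permutes [7]); Σa = 4+4+3+2+1+7+1 = 22; disp = 28−22 = 6.

6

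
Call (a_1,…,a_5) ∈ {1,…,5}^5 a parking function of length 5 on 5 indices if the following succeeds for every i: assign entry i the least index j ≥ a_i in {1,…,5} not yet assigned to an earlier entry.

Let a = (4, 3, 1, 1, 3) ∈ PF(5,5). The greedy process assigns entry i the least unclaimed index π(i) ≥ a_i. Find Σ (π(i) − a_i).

Σπ = 15 ({1..5} each once); Σa = 4+3+1+1+3 = 12; disp = 15−12 = 3.

3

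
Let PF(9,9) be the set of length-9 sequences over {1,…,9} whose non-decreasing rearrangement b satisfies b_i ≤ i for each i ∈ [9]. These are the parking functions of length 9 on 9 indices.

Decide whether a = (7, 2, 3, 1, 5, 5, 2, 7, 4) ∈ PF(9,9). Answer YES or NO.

YES

Rearranged: b = (1, 2, 2, 3, 4, 5, 5, 7, 7).
  b_1=1 ≤ 1
  b_2=2 ≤ 2
  b_3=2 ≤ 3
  b_4=3 ≤ 4
  b_5=4 ≤ 5
  b_6=5 ≤ 6
  b_7=5 ≤ 7
  b_8=7 ≤ 8
  b_9=7 ≤ 9
All bounds hold ⇒ YES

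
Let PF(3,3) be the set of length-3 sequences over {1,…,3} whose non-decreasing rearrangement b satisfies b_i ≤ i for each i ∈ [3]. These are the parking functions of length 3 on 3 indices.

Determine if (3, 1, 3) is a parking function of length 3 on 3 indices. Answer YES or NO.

NO

Rearranged: b = (1, 3, 3).
  b_1=1 ≤ 1
  b_2=3 > 2
  fails at i=2 ⇒ NO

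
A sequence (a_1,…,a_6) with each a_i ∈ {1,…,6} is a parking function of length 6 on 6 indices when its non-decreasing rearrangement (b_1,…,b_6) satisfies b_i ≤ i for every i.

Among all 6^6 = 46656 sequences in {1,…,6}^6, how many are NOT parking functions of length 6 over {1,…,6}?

29849

Count = (7−6)·7^(6−1) = 1·16807 = 16807
Example (6,5,6,4,3,6) → sorted (3,4,5,6,6,6): b_1=3>1, not a PF.
So 46656 − 16807 = 29849 fail.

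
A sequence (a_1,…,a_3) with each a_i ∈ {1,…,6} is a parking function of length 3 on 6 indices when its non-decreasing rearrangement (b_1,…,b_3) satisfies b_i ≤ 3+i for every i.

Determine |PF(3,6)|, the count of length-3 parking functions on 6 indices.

|PF(3,6)| = 4·7^2 = 4×49 = 196 [KW]
Check (5,3,2) → sorted (2,3,5): b_i ≤ 3+i ∀i, a PF.

196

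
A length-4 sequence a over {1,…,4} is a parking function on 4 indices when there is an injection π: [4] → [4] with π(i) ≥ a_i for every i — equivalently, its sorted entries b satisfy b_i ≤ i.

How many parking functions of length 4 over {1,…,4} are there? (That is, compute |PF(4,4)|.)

125

#PF = (5−4)·5^(4−1) = 1×125 = 125 (Konheim–Weiss)
E.g. (1,4,1,2) → sorted (1,1,2,4): b_i ≤ i ∀i, a PF.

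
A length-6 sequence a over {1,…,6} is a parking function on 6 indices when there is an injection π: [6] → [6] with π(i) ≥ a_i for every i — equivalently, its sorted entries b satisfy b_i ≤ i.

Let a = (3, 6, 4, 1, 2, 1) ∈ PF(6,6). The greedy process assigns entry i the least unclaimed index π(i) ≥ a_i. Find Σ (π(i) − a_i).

4

Σπ(i) = 1+…+6 = 21; Σa = 3+6+4+1+2+1 = 17; disp = 21−17 = 4.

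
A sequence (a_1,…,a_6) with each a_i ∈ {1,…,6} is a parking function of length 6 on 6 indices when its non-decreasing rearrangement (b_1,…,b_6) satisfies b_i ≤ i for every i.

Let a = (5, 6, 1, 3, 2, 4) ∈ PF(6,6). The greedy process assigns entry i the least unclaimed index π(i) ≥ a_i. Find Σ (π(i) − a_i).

0

Σπ(i) = 1+…+6 = 21; Σa = 5+6+1+3+2+4 = 21; disp = 21−21 = 0.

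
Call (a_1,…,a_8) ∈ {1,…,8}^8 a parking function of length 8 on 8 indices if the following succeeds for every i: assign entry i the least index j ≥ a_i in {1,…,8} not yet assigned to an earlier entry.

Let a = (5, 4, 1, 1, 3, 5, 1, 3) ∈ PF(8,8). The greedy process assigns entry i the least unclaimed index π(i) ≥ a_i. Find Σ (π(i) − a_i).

Σπ = 36 ({1..8} each once); Σa = 5+4+1+1+3+5+1+3 = 23; disp = 36−23 = 13.

13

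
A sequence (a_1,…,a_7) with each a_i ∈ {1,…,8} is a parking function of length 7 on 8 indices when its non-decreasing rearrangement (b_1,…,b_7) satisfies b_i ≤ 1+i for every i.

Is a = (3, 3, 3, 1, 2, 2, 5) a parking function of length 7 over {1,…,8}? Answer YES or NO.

YES

Order a: b = (1, 2, 2, 3, 3, 3, 5).
  b_1=1 ≤ 2
  b_2=2 ≤ 3
  b_3=2 ≤ 4
  b_4=3 ≤ 5
  b_5=3 ≤ 6
  b_6=3 ≤ 7
  b_7=5 ≤ 8
All bounds hold ⇒ YES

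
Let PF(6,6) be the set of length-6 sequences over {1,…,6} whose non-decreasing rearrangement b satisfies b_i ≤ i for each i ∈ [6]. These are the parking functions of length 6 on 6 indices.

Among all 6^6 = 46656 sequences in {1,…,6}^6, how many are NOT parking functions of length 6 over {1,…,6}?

29849

Count = (7−6)·7^(6−1) = 1×16807 = 16807 [KW]
One tuple (6,4,4,6,5,4) → sorted (4,4,4,5,6,6): b_1=4>1, not a PF.
Total 46656; non-PF = 46656−16807 = 29849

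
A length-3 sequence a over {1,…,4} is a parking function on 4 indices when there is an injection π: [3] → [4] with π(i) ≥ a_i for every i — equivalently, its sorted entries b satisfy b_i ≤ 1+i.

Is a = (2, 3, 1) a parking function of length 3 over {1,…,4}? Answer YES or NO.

YES

Rearranged: b = (1, 2, 3).
  b_1=1 ≤ 2
  b_2=2 ≤ 3
  b_3=3 ≤ 4
All bounds hold ⇒ YES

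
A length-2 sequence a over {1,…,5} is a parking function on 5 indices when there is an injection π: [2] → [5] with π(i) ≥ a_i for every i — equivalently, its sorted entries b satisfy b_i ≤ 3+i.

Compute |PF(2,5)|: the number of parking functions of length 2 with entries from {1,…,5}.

Count = (5+1−2)·(5+1)^{2−1} = 4 · 6 = 24
Check (5,3) → sorted (3,5): b_i ≤ 3+i ∀i, a PF.

24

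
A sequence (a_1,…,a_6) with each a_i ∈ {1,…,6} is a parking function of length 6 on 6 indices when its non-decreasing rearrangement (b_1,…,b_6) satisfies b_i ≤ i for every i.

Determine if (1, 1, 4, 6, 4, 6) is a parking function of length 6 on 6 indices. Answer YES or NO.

Order a: b = (1, 1, 4, 4, 6, 6).
  b_1=1 ≤ 1
  b_2=1 ≤ 2
  b_3=4 > 3
  fails at i=3 ⇒ NO

NO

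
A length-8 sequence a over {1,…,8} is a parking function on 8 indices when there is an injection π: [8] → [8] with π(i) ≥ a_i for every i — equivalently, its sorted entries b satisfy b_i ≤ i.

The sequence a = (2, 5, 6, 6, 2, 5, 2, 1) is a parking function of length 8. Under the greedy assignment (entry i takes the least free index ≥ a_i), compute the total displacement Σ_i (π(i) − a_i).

7

Σπ = 36 ({1..8} each once); Σa = 2+5+6+6+2+5+2+1 = 29; disp = 36−29 = 7.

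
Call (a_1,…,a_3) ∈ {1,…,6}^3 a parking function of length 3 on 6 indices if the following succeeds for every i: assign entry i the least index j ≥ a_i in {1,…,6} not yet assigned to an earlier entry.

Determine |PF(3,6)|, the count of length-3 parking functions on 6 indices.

196

|PF| = (6+1−3)·(6+1)^{3−1} = 4·49 = 196 (Konheim–Weiss)
E.g. (2,3,3) → sorted (2,3,3): b_i ≤ 3+i ∀i, a PF.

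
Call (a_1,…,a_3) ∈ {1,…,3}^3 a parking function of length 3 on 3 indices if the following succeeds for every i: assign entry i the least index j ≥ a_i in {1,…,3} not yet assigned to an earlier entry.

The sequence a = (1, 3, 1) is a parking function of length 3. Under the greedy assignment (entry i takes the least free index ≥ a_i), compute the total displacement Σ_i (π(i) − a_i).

1

Σπ(i) = 1+…+3 = 6; Σa = 1+3+1 = 5; disp = 6−5 = 1.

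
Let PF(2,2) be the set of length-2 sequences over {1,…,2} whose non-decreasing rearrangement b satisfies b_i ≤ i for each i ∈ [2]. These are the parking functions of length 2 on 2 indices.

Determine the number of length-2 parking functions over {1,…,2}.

Count = (3−2)·3^(2−1) = 1×3 = 3 (Pollak)
E.g. (1,2) → sorted (1,2): b_i ≤ i ∀i, a PF.

3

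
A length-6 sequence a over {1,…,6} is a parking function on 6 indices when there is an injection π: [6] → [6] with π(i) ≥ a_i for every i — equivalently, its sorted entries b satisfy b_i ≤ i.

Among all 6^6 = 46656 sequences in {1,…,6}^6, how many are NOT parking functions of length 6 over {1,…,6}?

29849

|PF(6,6)| = (7−6)·7^(6−1) = 1·16807 = 16807 [KW]
One tuple (6,2,5,4,6,5) → sorted (2,4,5,5,6,6): b_1=2>1, not a PF.
6^6 − 16807 = 46656 − 16807 = 29849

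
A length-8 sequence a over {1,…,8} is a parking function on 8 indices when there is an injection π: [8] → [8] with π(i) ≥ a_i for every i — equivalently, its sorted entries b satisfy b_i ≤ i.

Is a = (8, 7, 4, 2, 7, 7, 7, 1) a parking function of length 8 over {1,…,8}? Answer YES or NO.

NO

Order a: b = (1, 2, 4, 7, 7, 7, 7, 8).
  b_1=1 ≤ 1
  b_2=2 ≤ 2
  b_3=4 > 3
  fails at i=3 ⇒ NO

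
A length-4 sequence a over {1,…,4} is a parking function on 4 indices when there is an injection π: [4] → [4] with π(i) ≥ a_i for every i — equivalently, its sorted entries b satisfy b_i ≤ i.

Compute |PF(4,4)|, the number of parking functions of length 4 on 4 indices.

125

Count = (5−4)·5^(4−1) = 1 · 125 = 125
One tuple (2,3,2,1) → sorted (1,2,2,3): b_i ≤ i ∀i, a PF.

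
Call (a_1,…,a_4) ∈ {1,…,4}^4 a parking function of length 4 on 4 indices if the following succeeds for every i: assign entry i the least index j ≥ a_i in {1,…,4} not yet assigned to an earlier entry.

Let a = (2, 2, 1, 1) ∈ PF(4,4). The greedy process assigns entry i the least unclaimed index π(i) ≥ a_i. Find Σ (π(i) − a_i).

Σπ = 4·5/2 = 10 (π permutes [4]); Σa = 2+2+1+1 = 6; disp = 10−6 = 4.

4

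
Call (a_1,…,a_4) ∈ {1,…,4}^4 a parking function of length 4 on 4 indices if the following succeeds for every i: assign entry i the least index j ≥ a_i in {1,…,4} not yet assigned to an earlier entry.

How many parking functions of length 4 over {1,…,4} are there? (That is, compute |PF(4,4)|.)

125

Count = (4+1−4)·(4+1)^{4−1} = 1×125 = 125 (Konheim–Weiss)
Check (1,1,1,3) → sorted (1,1,1,3): b_i ≤ i ∀i, a PF.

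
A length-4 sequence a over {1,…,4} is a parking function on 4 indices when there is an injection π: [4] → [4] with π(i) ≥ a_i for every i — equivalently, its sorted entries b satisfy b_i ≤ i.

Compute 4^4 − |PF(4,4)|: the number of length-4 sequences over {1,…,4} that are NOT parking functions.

#PF = (5−4)·5^(4−1) = 1 · 125 = 125
Check (2,4,4,2) → sorted (2,2,4,4): b_1=2>1, not a PF.
Total 256; non-PF = 256−125 = 131

131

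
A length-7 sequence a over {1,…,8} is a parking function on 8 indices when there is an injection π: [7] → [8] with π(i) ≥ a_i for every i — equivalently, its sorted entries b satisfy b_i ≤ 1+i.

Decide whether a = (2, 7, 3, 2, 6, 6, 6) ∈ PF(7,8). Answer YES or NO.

NO

Rearranged: b = (2, 2, 3, 6, 6, 6, 7).
  b_1=2 ≤ 2
  b_2=2 ≤ 3
  b_3=3 ≤ 4
  b_4=6 > 5
  fails at i=4 ⇒ NO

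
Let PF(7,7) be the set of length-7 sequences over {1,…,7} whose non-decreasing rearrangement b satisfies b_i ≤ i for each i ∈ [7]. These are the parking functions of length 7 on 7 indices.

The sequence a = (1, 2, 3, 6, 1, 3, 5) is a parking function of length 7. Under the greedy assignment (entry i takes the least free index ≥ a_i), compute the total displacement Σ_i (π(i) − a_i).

Σπ = 28 ({1..7} each once); Σa = 1+2+3+6+1+3+5 = 21; disp = 28−21 = 7.

7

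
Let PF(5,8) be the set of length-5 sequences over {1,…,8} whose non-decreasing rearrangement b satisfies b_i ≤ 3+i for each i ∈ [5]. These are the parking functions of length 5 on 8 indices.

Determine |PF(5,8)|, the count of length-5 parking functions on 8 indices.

#PF = (9−5)·9^(5−1) = 4×6561 = 26244 (Pollak)
E.g. (4,4,2,6,6) → sorted (2,4,4,6,6): b_i ≤ 3+i ∀i, a PF.

26244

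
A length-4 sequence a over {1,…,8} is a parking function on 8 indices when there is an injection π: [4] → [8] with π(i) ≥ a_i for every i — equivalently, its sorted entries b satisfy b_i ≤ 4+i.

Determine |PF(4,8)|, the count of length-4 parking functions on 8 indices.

3645

Count = (9−4)·9^(4−1) = 5 · 729 = 3645 (Pollak)
E.g. (4,3,4,6) → sorted (3,4,4,6): b_i ≤ 4+i ∀i, a PF.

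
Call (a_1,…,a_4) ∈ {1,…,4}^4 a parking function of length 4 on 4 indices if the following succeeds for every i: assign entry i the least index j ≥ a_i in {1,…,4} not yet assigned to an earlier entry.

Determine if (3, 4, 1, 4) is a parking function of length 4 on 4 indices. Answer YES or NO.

Rearranged: b = (1, 3, 4, 4).
  b_1=1 ≤ 1
  b_2=3 > 2
  fails at i=2 ⇒ NO

NO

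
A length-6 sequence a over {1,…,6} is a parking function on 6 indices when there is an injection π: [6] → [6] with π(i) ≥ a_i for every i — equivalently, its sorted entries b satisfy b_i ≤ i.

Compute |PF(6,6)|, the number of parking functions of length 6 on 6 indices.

|PF| = (7−6)·7^(6−1) = 1·16807 = 16807 (Konheim–Weiss)
Check (4,3,1,6,5,2) → sorted (1,2,3,4,5,6): b_i ≤ i ∀i, a PF.

16807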